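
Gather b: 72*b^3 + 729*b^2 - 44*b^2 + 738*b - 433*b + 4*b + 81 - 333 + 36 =72*b^3 + 685*b^2 + 309*b - 216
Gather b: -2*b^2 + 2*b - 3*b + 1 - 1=-2*b^2 - b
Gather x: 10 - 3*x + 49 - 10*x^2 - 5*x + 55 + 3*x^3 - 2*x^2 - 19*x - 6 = 3*x^3 - 12*x^2 - 27*x + 108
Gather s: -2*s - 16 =-2*s - 16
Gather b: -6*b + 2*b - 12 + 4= -4*b - 8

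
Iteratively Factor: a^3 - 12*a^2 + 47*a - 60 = (a - 3)*(a^2 - 9*a + 20) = (a - 4)*(a - 3)*(a - 5)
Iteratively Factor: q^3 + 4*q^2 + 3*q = (q + 1)*(q^2 + 3*q) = q*(q + 1)*(q + 3)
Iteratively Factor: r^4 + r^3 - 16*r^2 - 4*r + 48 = (r - 2)*(r^3 + 3*r^2 - 10*r - 24) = (r - 2)*(r + 2)*(r^2 + r - 12) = (r - 3)*(r - 2)*(r + 2)*(r + 4)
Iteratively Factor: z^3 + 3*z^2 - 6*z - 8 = (z - 2)*(z^2 + 5*z + 4) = (z - 2)*(z + 1)*(z + 4)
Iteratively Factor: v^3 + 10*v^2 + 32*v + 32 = (v + 4)*(v^2 + 6*v + 8) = (v + 2)*(v + 4)*(v + 4)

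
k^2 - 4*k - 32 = (k - 8)*(k + 4)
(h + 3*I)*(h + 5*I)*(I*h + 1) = I*h^3 - 7*h^2 - 7*I*h - 15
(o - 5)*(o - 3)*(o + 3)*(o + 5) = o^4 - 34*o^2 + 225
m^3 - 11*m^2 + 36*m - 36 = (m - 6)*(m - 3)*(m - 2)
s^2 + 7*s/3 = s*(s + 7/3)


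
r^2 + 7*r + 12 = (r + 3)*(r + 4)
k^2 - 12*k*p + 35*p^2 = (k - 7*p)*(k - 5*p)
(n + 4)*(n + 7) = n^2 + 11*n + 28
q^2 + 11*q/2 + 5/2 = (q + 1/2)*(q + 5)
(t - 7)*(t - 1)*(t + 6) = t^3 - 2*t^2 - 41*t + 42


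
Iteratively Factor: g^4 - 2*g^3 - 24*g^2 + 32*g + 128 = (g - 4)*(g^3 + 2*g^2 - 16*g - 32) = (g - 4)*(g + 4)*(g^2 - 2*g - 8) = (g - 4)^2*(g + 4)*(g + 2)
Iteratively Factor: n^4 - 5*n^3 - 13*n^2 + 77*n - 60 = (n - 5)*(n^3 - 13*n + 12) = (n - 5)*(n - 1)*(n^2 + n - 12) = (n - 5)*(n - 3)*(n - 1)*(n + 4)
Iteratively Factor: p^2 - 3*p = (p)*(p - 3)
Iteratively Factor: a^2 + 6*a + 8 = (a + 2)*(a + 4)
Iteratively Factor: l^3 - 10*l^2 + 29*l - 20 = (l - 5)*(l^2 - 5*l + 4) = (l - 5)*(l - 4)*(l - 1)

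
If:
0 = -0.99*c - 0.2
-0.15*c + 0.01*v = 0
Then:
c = -0.20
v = -3.03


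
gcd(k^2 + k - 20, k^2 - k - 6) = 1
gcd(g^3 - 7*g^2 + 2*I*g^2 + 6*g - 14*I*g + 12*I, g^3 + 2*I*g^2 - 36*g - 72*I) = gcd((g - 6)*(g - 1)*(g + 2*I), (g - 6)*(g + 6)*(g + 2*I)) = g^2 + g*(-6 + 2*I) - 12*I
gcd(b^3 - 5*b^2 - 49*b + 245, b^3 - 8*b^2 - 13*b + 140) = b^2 - 12*b + 35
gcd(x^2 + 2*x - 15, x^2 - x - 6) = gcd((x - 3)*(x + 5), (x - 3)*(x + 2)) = x - 3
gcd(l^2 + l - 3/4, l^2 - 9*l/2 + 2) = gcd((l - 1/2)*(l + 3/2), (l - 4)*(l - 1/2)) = l - 1/2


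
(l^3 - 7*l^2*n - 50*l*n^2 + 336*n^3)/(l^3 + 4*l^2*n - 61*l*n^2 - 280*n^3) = (l - 6*n)/(l + 5*n)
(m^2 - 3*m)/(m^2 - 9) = m/(m + 3)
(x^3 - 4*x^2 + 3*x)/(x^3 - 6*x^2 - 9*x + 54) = x*(x - 1)/(x^2 - 3*x - 18)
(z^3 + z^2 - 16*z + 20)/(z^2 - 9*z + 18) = (z^3 + z^2 - 16*z + 20)/(z^2 - 9*z + 18)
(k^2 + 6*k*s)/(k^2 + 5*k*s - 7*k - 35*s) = k*(k + 6*s)/(k^2 + 5*k*s - 7*k - 35*s)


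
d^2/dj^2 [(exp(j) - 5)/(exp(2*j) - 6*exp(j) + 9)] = (exp(2*j) - 8*exp(j) - 21)*exp(j)/(exp(4*j) - 12*exp(3*j) + 54*exp(2*j) - 108*exp(j) + 81)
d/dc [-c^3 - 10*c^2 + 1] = c*(-3*c - 20)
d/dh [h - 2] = 1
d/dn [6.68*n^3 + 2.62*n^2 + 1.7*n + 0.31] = 20.04*n^2 + 5.24*n + 1.7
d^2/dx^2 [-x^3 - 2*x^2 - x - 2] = -6*x - 4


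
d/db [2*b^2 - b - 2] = 4*b - 1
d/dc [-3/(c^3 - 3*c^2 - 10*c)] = 3*(3*c^2 - 6*c - 10)/(c^2*(-c^2 + 3*c + 10)^2)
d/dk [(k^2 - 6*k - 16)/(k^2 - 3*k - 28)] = 3*(k^2 - 8*k + 40)/(k^4 - 6*k^3 - 47*k^2 + 168*k + 784)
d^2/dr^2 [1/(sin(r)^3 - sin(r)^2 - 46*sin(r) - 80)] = (9*sin(r)^6 - 11*sin(r)^5 - 100*sin(r)^4 + 874*sin(r)^3 + 2066*sin(r)^2 - 4436*sin(r) - 4072)/(-sin(r)^3 + sin(r)^2 + 46*sin(r) + 80)^3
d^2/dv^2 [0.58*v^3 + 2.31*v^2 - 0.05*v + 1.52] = 3.48*v + 4.62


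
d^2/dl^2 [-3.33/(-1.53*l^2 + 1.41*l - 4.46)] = (-15.590394*l^2 + 14.367618*l + 3.33*(3.06*l - 1.41)*(6.12*l - 2.82) - 45.446508)/(1.53*l^2 - 1.41*l + 4.46)^3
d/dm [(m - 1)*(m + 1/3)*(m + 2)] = 3*m^2 + 8*m/3 - 5/3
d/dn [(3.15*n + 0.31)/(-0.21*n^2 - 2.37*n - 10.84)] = (0.6615*n^2 + 0.1302*n - 33.4113)/(0.0441*n^4 + 0.9954*n^3 + 10.1697*n^2 + 51.3816*n + 117.5056)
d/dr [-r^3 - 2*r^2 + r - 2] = -3*r^2 - 4*r + 1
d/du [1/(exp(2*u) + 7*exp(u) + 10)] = (-2*exp(u) - 7)*exp(u)/(exp(2*u) + 7*exp(u) + 10)^2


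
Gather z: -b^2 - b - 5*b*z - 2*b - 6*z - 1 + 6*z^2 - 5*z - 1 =-b^2 - 3*b + 6*z^2 + z*(-5*b - 11) - 2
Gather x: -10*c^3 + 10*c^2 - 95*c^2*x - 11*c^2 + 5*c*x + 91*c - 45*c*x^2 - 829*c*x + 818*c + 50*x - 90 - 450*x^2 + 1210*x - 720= -10*c^3 - c^2 + 909*c + x^2*(-45*c - 450) + x*(-95*c^2 - 824*c + 1260) - 810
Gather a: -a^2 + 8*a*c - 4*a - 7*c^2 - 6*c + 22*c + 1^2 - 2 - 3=-a^2 + a*(8*c - 4) - 7*c^2 + 16*c - 4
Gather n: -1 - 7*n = -7*n - 1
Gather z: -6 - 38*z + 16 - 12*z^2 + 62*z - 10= -12*z^2 + 24*z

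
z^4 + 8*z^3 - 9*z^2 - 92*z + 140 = (z - 2)^2*(z + 5)*(z + 7)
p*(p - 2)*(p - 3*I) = p^3 - 2*p^2 - 3*I*p^2 + 6*I*p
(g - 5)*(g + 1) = g^2 - 4*g - 5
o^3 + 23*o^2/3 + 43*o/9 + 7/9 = (o + 1/3)^2*(o + 7)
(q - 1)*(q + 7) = q^2 + 6*q - 7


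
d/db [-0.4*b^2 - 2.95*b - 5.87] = -0.8*b - 2.95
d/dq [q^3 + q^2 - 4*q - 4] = 3*q^2 + 2*q - 4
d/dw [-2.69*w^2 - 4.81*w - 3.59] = -5.38*w - 4.81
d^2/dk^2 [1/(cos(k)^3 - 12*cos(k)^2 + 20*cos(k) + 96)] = ((83*cos(k) - 96*cos(2*k) + 9*cos(3*k))*(cos(k)^3 - 12*cos(k)^2 + 20*cos(k) + 96)/4 + 2*(3*cos(k)^2 - 24*cos(k) + 20)^2*sin(k)^2)/(cos(k)^3 - 12*cos(k)^2 + 20*cos(k) + 96)^3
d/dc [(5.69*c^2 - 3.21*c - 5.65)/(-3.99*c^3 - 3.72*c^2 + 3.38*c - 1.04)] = (22.7031*c^4 - 25.6158*c^3 - 60.3395*c^2 - 53.8712*c + 22.4354)/(15.9201*c^6 + 29.6856*c^5 - 13.134*c^4 - 16.848*c^3 + 19.162*c^2 - 7.0304*c + 1.0816)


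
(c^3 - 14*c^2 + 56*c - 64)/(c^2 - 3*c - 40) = (c^2 - 6*c + 8)/(c + 5)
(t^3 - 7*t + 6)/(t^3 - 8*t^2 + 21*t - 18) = (t^2 + 2*t - 3)/(t^2 - 6*t + 9)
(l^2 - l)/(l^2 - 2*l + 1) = l/(l - 1)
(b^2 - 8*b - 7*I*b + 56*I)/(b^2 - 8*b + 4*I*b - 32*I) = (b - 7*I)/(b + 4*I)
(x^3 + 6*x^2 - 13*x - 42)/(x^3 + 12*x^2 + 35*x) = (x^2 - x - 6)/(x*(x + 5))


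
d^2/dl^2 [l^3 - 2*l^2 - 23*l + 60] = 6*l - 4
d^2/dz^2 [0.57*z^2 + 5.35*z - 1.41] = 1.14000000000000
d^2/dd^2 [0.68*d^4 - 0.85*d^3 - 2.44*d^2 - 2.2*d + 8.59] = 8.16*d^2 - 5.1*d - 4.88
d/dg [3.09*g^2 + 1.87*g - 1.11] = 6.18*g + 1.87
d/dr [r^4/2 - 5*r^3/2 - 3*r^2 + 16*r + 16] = 2*r^3 - 15*r^2/2 - 6*r + 16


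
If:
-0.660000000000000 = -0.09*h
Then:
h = 7.33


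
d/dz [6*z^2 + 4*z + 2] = 12*z + 4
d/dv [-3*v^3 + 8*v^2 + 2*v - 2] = -9*v^2 + 16*v + 2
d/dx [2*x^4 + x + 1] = 8*x^3 + 1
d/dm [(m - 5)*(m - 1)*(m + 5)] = 3*m^2 - 2*m - 25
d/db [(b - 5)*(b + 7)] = 2*b + 2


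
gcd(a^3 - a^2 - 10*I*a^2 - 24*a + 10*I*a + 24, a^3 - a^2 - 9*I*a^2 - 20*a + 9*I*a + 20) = a^2 + a*(-1 - 4*I) + 4*I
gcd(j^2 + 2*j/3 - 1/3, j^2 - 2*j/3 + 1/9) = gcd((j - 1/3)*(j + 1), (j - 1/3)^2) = j - 1/3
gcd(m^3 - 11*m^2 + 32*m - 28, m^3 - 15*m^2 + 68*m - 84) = m^2 - 9*m + 14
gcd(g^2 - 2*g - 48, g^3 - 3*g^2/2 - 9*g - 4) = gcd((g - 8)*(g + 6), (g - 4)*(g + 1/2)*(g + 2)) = 1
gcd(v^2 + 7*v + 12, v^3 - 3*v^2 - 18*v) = v + 3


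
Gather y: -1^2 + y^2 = y^2 - 1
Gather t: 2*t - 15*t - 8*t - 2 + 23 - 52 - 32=-21*t - 63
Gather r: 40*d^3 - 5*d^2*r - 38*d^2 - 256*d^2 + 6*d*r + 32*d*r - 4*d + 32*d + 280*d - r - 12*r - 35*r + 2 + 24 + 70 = 40*d^3 - 294*d^2 + 308*d + r*(-5*d^2 + 38*d - 48) + 96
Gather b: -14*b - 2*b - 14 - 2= -16*b - 16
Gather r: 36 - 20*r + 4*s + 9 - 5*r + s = -25*r + 5*s + 45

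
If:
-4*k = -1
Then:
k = 1/4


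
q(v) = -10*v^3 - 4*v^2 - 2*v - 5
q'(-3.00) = -248.00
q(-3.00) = 235.00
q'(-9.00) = -2360.00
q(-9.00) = 6979.00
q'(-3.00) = -248.00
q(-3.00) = 235.00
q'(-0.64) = -9.17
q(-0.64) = -2.74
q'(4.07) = -531.51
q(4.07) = -753.59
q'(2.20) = -164.80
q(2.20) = -135.24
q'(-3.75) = -393.88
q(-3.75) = 473.59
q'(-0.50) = -5.50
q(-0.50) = -3.75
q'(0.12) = -3.39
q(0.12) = -5.31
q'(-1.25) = -38.88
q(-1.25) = 10.78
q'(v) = -30*v^2 - 8*v - 2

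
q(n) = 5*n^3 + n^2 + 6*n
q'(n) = 15*n^2 + 2*n + 6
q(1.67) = 36.10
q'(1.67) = 51.17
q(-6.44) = -1332.62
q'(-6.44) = 615.22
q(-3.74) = -270.02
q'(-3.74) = 208.33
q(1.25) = 18.83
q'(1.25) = 31.94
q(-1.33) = -17.97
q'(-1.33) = 29.87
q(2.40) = 89.28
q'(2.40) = 97.20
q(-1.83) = -38.27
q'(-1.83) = 52.57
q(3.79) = 309.30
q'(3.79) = 229.04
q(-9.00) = -3618.00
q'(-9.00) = 1203.00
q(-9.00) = -3618.00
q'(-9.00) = 1203.00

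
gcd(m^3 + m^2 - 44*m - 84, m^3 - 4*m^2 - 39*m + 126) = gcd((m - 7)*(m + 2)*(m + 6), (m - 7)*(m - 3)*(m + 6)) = m^2 - m - 42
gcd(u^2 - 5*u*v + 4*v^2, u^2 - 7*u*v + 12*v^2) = u - 4*v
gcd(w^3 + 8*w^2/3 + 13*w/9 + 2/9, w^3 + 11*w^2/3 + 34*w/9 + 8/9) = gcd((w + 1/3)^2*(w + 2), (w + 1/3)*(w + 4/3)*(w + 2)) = w^2 + 7*w/3 + 2/3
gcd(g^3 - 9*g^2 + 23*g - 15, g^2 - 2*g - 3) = g - 3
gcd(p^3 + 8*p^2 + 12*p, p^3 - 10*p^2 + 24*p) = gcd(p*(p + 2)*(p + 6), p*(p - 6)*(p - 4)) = p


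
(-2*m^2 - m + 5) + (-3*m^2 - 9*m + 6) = -5*m^2 - 10*m + 11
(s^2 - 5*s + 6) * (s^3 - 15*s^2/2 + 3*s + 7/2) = s^5 - 25*s^4/2 + 93*s^3/2 - 113*s^2/2 + s/2 + 21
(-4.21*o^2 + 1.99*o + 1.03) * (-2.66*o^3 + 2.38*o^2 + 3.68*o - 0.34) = 11.1986*o^5 - 15.3132*o^4 - 13.4964*o^3 + 11.206*o^2 + 3.1138*o - 0.3502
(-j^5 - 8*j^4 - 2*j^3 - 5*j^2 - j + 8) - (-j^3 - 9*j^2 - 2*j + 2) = -j^5 - 8*j^4 - j^3 + 4*j^2 + j + 6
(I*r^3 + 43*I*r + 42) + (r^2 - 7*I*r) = I*r^3 + r^2 + 36*I*r + 42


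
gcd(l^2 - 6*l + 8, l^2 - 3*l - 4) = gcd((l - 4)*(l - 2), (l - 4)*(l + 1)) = l - 4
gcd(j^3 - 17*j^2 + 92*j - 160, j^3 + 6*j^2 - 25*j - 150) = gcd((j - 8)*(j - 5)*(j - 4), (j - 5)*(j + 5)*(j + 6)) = j - 5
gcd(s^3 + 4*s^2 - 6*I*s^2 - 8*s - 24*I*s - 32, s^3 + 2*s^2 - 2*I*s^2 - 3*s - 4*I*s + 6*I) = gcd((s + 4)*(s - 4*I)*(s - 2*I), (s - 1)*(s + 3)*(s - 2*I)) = s - 2*I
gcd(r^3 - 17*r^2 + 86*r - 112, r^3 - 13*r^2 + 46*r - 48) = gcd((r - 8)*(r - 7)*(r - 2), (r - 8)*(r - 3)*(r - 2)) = r^2 - 10*r + 16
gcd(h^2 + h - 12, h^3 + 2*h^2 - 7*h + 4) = h + 4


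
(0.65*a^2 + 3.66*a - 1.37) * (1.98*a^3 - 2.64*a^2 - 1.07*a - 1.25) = 1.287*a^5 + 5.5308*a^4 - 13.0705*a^3 - 1.1119*a^2 - 3.1091*a + 1.7125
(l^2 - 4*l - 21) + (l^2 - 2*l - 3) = 2*l^2 - 6*l - 24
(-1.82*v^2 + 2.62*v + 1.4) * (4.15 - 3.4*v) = 6.188*v^3 - 16.461*v^2 + 6.113*v + 5.81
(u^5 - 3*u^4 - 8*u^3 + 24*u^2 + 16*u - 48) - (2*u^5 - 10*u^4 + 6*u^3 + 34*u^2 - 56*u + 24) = -u^5 + 7*u^4 - 14*u^3 - 10*u^2 + 72*u - 72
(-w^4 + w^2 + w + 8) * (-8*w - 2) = 8*w^5 + 2*w^4 - 8*w^3 - 10*w^2 - 66*w - 16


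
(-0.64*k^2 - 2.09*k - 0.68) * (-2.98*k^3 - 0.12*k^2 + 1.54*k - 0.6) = 1.9072*k^5 + 6.305*k^4 + 1.2916*k^3 - 2.753*k^2 + 0.2068*k + 0.408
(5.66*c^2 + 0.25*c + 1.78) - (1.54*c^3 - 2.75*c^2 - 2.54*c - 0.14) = -1.54*c^3 + 8.41*c^2 + 2.79*c + 1.92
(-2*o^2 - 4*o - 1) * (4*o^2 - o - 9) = -8*o^4 - 14*o^3 + 18*o^2 + 37*o + 9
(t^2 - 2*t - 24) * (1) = t^2 - 2*t - 24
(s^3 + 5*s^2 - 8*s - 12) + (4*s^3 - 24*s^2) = 5*s^3 - 19*s^2 - 8*s - 12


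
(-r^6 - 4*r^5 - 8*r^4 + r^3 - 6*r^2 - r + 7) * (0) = 0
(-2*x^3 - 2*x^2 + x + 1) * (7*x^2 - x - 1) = -14*x^5 - 12*x^4 + 11*x^3 + 8*x^2 - 2*x - 1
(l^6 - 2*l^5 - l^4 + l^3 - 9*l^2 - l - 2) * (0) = 0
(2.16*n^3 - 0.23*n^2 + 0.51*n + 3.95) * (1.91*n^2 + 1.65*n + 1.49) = 4.1256*n^5 + 3.1247*n^4 + 3.813*n^3 + 8.0433*n^2 + 7.2774*n + 5.8855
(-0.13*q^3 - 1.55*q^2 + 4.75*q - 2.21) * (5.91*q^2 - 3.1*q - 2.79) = -0.7683*q^5 - 8.7575*q^4 + 33.2402*q^3 - 23.4616*q^2 - 6.4015*q + 6.1659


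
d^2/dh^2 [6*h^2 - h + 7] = 12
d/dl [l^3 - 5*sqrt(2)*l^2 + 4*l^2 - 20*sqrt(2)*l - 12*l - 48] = 3*l^2 - 10*sqrt(2)*l + 8*l - 20*sqrt(2) - 12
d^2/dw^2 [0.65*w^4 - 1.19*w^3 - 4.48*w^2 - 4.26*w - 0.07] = 7.8*w^2 - 7.14*w - 8.96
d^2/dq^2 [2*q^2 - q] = 4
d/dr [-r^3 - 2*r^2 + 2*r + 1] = -3*r^2 - 4*r + 2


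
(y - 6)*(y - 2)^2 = y^3 - 10*y^2 + 28*y - 24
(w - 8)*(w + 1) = w^2 - 7*w - 8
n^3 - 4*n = n*(n - 2)*(n + 2)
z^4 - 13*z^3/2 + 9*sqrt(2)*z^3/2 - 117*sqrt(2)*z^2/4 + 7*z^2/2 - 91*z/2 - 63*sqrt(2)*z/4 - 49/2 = (z - 7)*(z + 1/2)*(z + sqrt(2))*(z + 7*sqrt(2)/2)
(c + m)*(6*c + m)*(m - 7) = 6*c^2*m - 42*c^2 + 7*c*m^2 - 49*c*m + m^3 - 7*m^2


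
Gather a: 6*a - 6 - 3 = 6*a - 9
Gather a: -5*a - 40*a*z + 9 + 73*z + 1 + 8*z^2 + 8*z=a*(-40*z - 5) + 8*z^2 + 81*z + 10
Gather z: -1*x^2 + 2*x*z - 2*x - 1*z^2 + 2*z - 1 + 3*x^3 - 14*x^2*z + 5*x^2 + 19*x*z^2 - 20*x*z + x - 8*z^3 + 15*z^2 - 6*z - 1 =3*x^3 + 4*x^2 - x - 8*z^3 + z^2*(19*x + 14) + z*(-14*x^2 - 18*x - 4) - 2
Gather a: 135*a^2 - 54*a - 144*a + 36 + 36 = 135*a^2 - 198*a + 72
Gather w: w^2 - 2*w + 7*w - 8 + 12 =w^2 + 5*w + 4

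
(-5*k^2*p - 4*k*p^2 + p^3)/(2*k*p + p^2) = (-5*k^2 - 4*k*p + p^2)/(2*k + p)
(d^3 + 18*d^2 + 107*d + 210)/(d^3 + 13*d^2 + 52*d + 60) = (d + 7)/(d + 2)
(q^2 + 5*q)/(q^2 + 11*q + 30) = q/(q + 6)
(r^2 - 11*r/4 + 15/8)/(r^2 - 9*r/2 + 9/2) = (r - 5/4)/(r - 3)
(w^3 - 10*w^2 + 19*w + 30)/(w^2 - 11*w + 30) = w + 1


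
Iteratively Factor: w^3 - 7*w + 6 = (w - 2)*(w^2 + 2*w - 3) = (w - 2)*(w - 1)*(w + 3)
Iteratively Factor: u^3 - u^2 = (u)*(u^2 - u) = u^2*(u - 1)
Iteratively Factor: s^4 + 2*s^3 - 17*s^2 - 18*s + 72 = (s - 2)*(s^3 + 4*s^2 - 9*s - 36) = (s - 3)*(s - 2)*(s^2 + 7*s + 12) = (s - 3)*(s - 2)*(s + 3)*(s + 4)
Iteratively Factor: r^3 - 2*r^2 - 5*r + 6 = (r - 3)*(r^2 + r - 2) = (r - 3)*(r - 1)*(r + 2)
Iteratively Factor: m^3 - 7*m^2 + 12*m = (m - 3)*(m^2 - 4*m) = m*(m - 3)*(m - 4)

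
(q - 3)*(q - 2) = q^2 - 5*q + 6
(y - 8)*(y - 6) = y^2 - 14*y + 48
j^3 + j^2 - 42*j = j*(j - 6)*(j + 7)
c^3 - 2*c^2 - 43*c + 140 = (c - 5)*(c - 4)*(c + 7)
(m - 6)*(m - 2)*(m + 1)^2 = m^4 - 6*m^3 - 3*m^2 + 16*m + 12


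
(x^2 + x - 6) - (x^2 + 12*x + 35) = -11*x - 41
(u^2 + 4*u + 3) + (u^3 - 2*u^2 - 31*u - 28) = u^3 - u^2 - 27*u - 25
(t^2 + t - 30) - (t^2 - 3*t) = 4*t - 30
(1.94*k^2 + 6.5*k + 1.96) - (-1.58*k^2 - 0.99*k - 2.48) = 3.52*k^2 + 7.49*k + 4.44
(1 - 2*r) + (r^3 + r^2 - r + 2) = r^3 + r^2 - 3*r + 3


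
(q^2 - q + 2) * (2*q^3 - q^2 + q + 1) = 2*q^5 - 3*q^4 + 6*q^3 - 2*q^2 + q + 2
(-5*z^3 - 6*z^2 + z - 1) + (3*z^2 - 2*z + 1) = -5*z^3 - 3*z^2 - z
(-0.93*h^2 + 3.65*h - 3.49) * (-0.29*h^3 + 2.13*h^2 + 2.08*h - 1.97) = 0.2697*h^5 - 3.0394*h^4 + 6.8522*h^3 + 1.9904*h^2 - 14.4497*h + 6.8753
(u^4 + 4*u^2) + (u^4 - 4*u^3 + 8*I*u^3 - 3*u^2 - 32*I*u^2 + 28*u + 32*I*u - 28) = 2*u^4 - 4*u^3 + 8*I*u^3 + u^2 - 32*I*u^2 + 28*u + 32*I*u - 28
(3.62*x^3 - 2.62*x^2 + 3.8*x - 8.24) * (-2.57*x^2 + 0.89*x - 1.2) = -9.3034*x^5 + 9.9552*x^4 - 16.4418*x^3 + 27.7028*x^2 - 11.8936*x + 9.888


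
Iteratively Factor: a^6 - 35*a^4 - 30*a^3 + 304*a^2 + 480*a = (a + 3)*(a^5 - 3*a^4 - 26*a^3 + 48*a^2 + 160*a) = (a - 5)*(a + 3)*(a^4 + 2*a^3 - 16*a^2 - 32*a) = (a - 5)*(a + 3)*(a + 4)*(a^3 - 2*a^2 - 8*a) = (a - 5)*(a + 2)*(a + 3)*(a + 4)*(a^2 - 4*a) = (a - 5)*(a - 4)*(a + 2)*(a + 3)*(a + 4)*(a)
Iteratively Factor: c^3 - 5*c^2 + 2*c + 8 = (c + 1)*(c^2 - 6*c + 8) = (c - 4)*(c + 1)*(c - 2)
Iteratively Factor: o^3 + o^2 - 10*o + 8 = (o - 1)*(o^2 + 2*o - 8) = (o - 2)*(o - 1)*(o + 4)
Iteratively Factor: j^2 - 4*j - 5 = (j + 1)*(j - 5)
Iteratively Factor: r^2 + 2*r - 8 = (r + 4)*(r - 2)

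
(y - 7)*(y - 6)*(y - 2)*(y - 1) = y^4 - 16*y^3 + 83*y^2 - 152*y + 84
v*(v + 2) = v^2 + 2*v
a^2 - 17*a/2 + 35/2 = (a - 5)*(a - 7/2)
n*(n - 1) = n^2 - n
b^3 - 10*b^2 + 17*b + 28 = (b - 7)*(b - 4)*(b + 1)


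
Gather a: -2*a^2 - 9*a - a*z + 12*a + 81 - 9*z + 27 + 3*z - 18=-2*a^2 + a*(3 - z) - 6*z + 90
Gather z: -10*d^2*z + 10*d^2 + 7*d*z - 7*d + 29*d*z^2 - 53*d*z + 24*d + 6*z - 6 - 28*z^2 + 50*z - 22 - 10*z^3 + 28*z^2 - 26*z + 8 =10*d^2 + 29*d*z^2 + 17*d - 10*z^3 + z*(-10*d^2 - 46*d + 30) - 20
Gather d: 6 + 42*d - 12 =42*d - 6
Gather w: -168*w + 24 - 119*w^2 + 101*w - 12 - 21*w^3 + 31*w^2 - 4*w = -21*w^3 - 88*w^2 - 71*w + 12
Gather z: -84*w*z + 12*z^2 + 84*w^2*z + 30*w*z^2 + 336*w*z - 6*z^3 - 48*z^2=-6*z^3 + z^2*(30*w - 36) + z*(84*w^2 + 252*w)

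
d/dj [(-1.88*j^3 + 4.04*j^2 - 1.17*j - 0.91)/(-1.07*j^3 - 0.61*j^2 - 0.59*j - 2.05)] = (5.4696*j^4 - 0.2854*j^3 + 5.5436*j^2 - 17.6742*j + 1.8616)/(1.1449*j^6 + 1.3054*j^5 + 1.6347*j^4 + 5.1068*j^3 + 2.8491*j^2 + 2.419*j + 4.2025)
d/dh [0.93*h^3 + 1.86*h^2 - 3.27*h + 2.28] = 2.79*h^2 + 3.72*h - 3.27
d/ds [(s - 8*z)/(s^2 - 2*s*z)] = (s*(s - 2*z) - 2*(s - 8*z)*(s - z))/(s^2*(s - 2*z)^2)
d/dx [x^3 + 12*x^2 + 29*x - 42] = 3*x^2 + 24*x + 29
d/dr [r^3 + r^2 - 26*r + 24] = 3*r^2 + 2*r - 26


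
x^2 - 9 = (x - 3)*(x + 3)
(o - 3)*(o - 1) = o^2 - 4*o + 3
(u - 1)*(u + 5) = u^2 + 4*u - 5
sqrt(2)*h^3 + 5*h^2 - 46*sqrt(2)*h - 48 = (h - 4*sqrt(2))*(h + 6*sqrt(2))*(sqrt(2)*h + 1)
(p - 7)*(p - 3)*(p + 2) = p^3 - 8*p^2 + p + 42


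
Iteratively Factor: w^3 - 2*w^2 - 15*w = (w)*(w^2 - 2*w - 15) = w*(w + 3)*(w - 5)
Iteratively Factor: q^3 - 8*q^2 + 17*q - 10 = (q - 1)*(q^2 - 7*q + 10) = (q - 2)*(q - 1)*(q - 5)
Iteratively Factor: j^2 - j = (j)*(j - 1)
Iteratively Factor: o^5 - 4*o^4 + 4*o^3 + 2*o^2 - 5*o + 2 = (o + 1)*(o^4 - 5*o^3 + 9*o^2 - 7*o + 2) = (o - 1)*(o + 1)*(o^3 - 4*o^2 + 5*o - 2) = (o - 1)^2*(o + 1)*(o^2 - 3*o + 2) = (o - 2)*(o - 1)^2*(o + 1)*(o - 1)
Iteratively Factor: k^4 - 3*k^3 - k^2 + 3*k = (k - 3)*(k^3 - k) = (k - 3)*(k + 1)*(k^2 - k) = (k - 3)*(k - 1)*(k + 1)*(k)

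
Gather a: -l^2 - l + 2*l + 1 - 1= -l^2 + l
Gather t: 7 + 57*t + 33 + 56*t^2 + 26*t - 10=56*t^2 + 83*t + 30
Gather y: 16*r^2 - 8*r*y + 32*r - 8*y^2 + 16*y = 16*r^2 + 32*r - 8*y^2 + y*(16 - 8*r)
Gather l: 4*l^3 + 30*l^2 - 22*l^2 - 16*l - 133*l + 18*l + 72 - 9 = 4*l^3 + 8*l^2 - 131*l + 63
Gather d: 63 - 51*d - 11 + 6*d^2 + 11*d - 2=6*d^2 - 40*d + 50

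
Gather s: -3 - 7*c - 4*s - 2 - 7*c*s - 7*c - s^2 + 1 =-14*c - s^2 + s*(-7*c - 4) - 4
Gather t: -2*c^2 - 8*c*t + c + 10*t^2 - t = -2*c^2 + c + 10*t^2 + t*(-8*c - 1)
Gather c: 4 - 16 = -12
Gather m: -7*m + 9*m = 2*m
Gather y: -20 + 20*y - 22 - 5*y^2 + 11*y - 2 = -5*y^2 + 31*y - 44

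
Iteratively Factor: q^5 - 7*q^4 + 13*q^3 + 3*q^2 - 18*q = (q - 3)*(q^4 - 4*q^3 + q^2 + 6*q) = (q - 3)^2*(q^3 - q^2 - 2*q) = q*(q - 3)^2*(q^2 - q - 2) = q*(q - 3)^2*(q + 1)*(q - 2)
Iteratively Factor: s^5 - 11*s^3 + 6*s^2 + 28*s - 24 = (s - 2)*(s^4 + 2*s^3 - 7*s^2 - 8*s + 12) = (s - 2)*(s + 2)*(s^3 - 7*s + 6) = (s - 2)*(s + 2)*(s + 3)*(s^2 - 3*s + 2) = (s - 2)*(s - 1)*(s + 2)*(s + 3)*(s - 2)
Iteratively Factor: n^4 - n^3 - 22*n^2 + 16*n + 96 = (n + 2)*(n^3 - 3*n^2 - 16*n + 48) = (n - 3)*(n + 2)*(n^2 - 16) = (n - 3)*(n + 2)*(n + 4)*(n - 4)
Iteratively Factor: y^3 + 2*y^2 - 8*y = (y - 2)*(y^2 + 4*y) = y*(y - 2)*(y + 4)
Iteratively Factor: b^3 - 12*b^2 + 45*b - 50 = (b - 2)*(b^2 - 10*b + 25) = (b - 5)*(b - 2)*(b - 5)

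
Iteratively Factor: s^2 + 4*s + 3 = (s + 1)*(s + 3)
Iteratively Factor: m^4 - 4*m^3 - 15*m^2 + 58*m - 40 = (m - 1)*(m^3 - 3*m^2 - 18*m + 40) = (m - 2)*(m - 1)*(m^2 - m - 20) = (m - 2)*(m - 1)*(m + 4)*(m - 5)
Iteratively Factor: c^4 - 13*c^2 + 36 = (c - 2)*(c^3 + 2*c^2 - 9*c - 18) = (c - 2)*(c + 3)*(c^2 - c - 6) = (c - 2)*(c + 2)*(c + 3)*(c - 3)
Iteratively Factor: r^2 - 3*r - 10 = (r - 5)*(r + 2)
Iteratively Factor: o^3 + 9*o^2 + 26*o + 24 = (o + 2)*(o^2 + 7*o + 12) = (o + 2)*(o + 3)*(o + 4)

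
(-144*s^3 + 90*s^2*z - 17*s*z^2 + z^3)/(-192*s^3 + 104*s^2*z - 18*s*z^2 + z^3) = (-3*s + z)/(-4*s + z)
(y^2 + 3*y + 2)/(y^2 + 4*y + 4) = (y + 1)/(y + 2)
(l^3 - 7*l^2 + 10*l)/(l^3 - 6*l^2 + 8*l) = (l - 5)/(l - 4)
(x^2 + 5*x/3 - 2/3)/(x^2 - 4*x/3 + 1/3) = (x + 2)/(x - 1)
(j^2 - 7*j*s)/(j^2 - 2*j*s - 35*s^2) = j/(j + 5*s)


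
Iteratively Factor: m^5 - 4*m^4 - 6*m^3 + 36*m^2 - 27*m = (m)*(m^4 - 4*m^3 - 6*m^2 + 36*m - 27) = m*(m - 1)*(m^3 - 3*m^2 - 9*m + 27) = m*(m - 3)*(m - 1)*(m^2 - 9) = m*(m - 3)^2*(m - 1)*(m + 3)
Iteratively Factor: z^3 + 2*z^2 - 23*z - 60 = (z + 3)*(z^2 - z - 20) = (z + 3)*(z + 4)*(z - 5)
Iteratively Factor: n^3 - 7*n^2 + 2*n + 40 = (n - 4)*(n^2 - 3*n - 10) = (n - 5)*(n - 4)*(n + 2)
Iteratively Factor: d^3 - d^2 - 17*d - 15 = (d - 5)*(d^2 + 4*d + 3) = (d - 5)*(d + 1)*(d + 3)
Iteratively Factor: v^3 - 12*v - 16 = (v + 2)*(v^2 - 2*v - 8) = (v - 4)*(v + 2)*(v + 2)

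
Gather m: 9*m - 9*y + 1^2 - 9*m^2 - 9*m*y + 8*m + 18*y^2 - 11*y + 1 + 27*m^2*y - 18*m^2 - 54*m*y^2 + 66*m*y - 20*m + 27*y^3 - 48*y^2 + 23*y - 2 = m^2*(27*y - 27) + m*(-54*y^2 + 57*y - 3) + 27*y^3 - 30*y^2 + 3*y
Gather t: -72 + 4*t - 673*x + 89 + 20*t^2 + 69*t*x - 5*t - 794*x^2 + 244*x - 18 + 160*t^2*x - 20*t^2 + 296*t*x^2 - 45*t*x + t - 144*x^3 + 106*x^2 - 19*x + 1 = 160*t^2*x + t*(296*x^2 + 24*x) - 144*x^3 - 688*x^2 - 448*x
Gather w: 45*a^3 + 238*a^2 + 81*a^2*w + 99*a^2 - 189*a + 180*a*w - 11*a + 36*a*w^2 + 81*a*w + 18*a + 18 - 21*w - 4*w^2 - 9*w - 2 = 45*a^3 + 337*a^2 - 182*a + w^2*(36*a - 4) + w*(81*a^2 + 261*a - 30) + 16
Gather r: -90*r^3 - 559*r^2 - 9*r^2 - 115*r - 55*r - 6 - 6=-90*r^3 - 568*r^2 - 170*r - 12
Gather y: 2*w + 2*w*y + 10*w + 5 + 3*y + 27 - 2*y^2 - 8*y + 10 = 12*w - 2*y^2 + y*(2*w - 5) + 42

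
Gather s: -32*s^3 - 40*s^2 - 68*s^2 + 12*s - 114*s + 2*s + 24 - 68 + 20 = -32*s^3 - 108*s^2 - 100*s - 24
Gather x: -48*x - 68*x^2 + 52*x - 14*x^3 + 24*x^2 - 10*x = -14*x^3 - 44*x^2 - 6*x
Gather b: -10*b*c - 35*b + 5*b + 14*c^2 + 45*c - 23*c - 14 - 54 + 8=b*(-10*c - 30) + 14*c^2 + 22*c - 60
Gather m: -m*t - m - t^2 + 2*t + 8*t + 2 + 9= m*(-t - 1) - t^2 + 10*t + 11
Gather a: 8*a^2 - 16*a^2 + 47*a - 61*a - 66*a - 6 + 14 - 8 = -8*a^2 - 80*a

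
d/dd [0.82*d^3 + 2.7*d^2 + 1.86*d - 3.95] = 2.46*d^2 + 5.4*d + 1.86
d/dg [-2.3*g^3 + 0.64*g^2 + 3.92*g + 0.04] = -6.9*g^2 + 1.28*g + 3.92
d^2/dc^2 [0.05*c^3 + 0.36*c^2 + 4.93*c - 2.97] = 0.3*c + 0.72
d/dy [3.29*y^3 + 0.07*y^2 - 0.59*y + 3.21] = 9.87*y^2 + 0.14*y - 0.59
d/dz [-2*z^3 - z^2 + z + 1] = -6*z^2 - 2*z + 1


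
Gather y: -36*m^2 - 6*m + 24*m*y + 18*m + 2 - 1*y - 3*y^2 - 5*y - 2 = -36*m^2 + 12*m - 3*y^2 + y*(24*m - 6)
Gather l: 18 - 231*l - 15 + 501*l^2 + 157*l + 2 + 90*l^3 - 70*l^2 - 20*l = 90*l^3 + 431*l^2 - 94*l + 5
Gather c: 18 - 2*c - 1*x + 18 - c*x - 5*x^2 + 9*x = c*(-x - 2) - 5*x^2 + 8*x + 36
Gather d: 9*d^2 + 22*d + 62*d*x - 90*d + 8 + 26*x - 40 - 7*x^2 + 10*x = 9*d^2 + d*(62*x - 68) - 7*x^2 + 36*x - 32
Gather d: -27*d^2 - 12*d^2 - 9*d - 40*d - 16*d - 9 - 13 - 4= -39*d^2 - 65*d - 26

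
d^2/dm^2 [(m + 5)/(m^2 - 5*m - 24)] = 2*(-3*m*(-m^2 + 5*m + 24) - (m + 5)*(2*m - 5)^2)/(-m^2 + 5*m + 24)^3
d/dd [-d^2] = -2*d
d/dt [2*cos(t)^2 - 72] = -2*sin(2*t)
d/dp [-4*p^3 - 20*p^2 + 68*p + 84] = -12*p^2 - 40*p + 68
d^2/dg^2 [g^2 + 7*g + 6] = 2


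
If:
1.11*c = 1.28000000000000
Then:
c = 1.15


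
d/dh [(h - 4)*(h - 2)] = 2*h - 6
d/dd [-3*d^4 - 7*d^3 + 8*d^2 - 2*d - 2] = -12*d^3 - 21*d^2 + 16*d - 2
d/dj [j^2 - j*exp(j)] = -j*exp(j) + 2*j - exp(j)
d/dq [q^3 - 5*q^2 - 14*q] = 3*q^2 - 10*q - 14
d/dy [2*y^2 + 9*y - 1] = 4*y + 9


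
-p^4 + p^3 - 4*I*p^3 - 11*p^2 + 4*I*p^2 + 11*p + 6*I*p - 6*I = (p - I)*(p + 6*I)*(I*p + 1)*(I*p - I)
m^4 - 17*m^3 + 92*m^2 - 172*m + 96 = (m - 8)*(m - 6)*(m - 2)*(m - 1)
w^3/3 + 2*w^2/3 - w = w*(w/3 + 1)*(w - 1)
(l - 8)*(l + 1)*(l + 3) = l^3 - 4*l^2 - 29*l - 24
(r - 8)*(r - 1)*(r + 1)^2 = r^4 - 7*r^3 - 9*r^2 + 7*r + 8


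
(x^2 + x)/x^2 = (x + 1)/x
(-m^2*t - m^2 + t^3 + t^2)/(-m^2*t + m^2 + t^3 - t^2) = (t + 1)/(t - 1)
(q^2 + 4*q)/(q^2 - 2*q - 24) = q/(q - 6)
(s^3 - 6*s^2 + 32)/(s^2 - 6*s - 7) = (-s^3 + 6*s^2 - 32)/(-s^2 + 6*s + 7)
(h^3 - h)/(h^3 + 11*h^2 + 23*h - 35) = h*(h + 1)/(h^2 + 12*h + 35)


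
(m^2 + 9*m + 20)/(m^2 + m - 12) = (m + 5)/(m - 3)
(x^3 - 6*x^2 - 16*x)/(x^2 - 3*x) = (x^2 - 6*x - 16)/(x - 3)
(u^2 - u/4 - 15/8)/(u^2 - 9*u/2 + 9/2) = (u + 5/4)/(u - 3)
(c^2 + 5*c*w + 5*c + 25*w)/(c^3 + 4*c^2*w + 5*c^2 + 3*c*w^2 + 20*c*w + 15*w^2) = (c + 5*w)/(c^2 + 4*c*w + 3*w^2)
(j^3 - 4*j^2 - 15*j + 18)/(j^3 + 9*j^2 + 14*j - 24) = (j^2 - 3*j - 18)/(j^2 + 10*j + 24)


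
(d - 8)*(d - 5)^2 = d^3 - 18*d^2 + 105*d - 200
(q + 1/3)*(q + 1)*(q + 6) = q^3 + 22*q^2/3 + 25*q/3 + 2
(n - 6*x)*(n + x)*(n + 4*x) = n^3 - n^2*x - 26*n*x^2 - 24*x^3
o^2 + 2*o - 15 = (o - 3)*(o + 5)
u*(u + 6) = u^2 + 6*u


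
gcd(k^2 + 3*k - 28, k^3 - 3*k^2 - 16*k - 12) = 1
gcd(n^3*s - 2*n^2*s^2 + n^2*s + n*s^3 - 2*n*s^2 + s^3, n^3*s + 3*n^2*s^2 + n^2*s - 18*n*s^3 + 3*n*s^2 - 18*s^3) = n*s + s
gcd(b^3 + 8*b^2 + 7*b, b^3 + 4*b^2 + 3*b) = b^2 + b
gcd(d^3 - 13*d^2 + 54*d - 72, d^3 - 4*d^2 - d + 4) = d - 4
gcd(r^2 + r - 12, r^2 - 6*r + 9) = r - 3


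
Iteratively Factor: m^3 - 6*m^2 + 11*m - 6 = (m - 1)*(m^2 - 5*m + 6) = (m - 3)*(m - 1)*(m - 2)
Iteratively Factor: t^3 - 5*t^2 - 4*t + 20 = (t + 2)*(t^2 - 7*t + 10) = (t - 2)*(t + 2)*(t - 5)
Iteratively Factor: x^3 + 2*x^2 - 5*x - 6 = (x + 3)*(x^2 - x - 2) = (x + 1)*(x + 3)*(x - 2)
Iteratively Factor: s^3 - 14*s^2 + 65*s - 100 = (s - 4)*(s^2 - 10*s + 25) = (s - 5)*(s - 4)*(s - 5)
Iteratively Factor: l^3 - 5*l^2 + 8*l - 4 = (l - 1)*(l^2 - 4*l + 4) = (l - 2)*(l - 1)*(l - 2)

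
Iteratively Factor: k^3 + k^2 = (k + 1)*(k^2) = k*(k + 1)*(k)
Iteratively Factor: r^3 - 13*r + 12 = (r - 1)*(r^2 + r - 12) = (r - 3)*(r - 1)*(r + 4)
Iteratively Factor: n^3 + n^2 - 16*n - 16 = (n - 4)*(n^2 + 5*n + 4) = (n - 4)*(n + 4)*(n + 1)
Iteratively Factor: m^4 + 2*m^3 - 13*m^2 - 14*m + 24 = (m - 1)*(m^3 + 3*m^2 - 10*m - 24) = (m - 3)*(m - 1)*(m^2 + 6*m + 8) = (m - 3)*(m - 1)*(m + 2)*(m + 4)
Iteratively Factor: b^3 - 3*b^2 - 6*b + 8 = (b - 4)*(b^2 + b - 2) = (b - 4)*(b - 1)*(b + 2)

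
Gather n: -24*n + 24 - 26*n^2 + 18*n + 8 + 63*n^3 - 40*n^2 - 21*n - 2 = 63*n^3 - 66*n^2 - 27*n + 30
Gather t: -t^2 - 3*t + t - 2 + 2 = -t^2 - 2*t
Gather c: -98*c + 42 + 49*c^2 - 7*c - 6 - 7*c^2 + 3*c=42*c^2 - 102*c + 36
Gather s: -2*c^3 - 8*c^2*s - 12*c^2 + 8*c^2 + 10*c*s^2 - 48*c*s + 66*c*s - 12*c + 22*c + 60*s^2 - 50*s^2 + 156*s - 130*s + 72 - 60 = -2*c^3 - 4*c^2 + 10*c + s^2*(10*c + 10) + s*(-8*c^2 + 18*c + 26) + 12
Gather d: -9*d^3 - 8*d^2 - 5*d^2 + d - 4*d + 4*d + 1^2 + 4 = -9*d^3 - 13*d^2 + d + 5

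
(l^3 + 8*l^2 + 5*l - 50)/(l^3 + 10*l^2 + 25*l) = (l - 2)/l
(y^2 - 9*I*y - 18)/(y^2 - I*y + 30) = (y - 3*I)/(y + 5*I)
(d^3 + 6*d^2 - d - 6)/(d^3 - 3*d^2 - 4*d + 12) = (d^3 + 6*d^2 - d - 6)/(d^3 - 3*d^2 - 4*d + 12)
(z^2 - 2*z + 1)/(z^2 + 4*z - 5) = (z - 1)/(z + 5)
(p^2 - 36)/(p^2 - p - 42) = (p - 6)/(p - 7)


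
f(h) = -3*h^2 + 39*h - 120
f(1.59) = -65.57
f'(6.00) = 3.00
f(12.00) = -84.00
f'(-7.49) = 83.94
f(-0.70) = -148.77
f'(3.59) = 17.46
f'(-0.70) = 43.20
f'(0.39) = 36.66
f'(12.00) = -33.00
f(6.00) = 6.00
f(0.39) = -105.25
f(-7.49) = -580.41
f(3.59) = -18.65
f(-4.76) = -373.61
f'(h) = 39 - 6*h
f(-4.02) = -325.26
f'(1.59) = 29.46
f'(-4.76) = 67.56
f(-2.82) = -253.84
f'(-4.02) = 63.12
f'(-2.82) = 55.92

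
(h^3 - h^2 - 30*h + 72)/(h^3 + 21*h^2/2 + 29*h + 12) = 2*(h^2 - 7*h + 12)/(2*h^2 + 9*h + 4)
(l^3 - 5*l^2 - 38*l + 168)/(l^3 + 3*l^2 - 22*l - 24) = (l - 7)/(l + 1)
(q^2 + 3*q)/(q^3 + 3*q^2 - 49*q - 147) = q/(q^2 - 49)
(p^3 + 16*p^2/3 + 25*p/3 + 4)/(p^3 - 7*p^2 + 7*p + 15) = (p^2 + 13*p/3 + 4)/(p^2 - 8*p + 15)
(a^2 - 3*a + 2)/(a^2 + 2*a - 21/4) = 4*(a^2 - 3*a + 2)/(4*a^2 + 8*a - 21)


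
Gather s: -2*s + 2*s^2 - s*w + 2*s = 2*s^2 - s*w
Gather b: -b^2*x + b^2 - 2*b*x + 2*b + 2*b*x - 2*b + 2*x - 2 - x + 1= b^2*(1 - x) + x - 1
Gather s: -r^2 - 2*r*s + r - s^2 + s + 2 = -r^2 + r - s^2 + s*(1 - 2*r) + 2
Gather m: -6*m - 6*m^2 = -6*m^2 - 6*m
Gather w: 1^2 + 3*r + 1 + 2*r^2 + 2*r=2*r^2 + 5*r + 2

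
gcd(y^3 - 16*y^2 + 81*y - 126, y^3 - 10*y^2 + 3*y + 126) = y^2 - 13*y + 42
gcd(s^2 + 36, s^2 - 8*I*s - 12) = s - 6*I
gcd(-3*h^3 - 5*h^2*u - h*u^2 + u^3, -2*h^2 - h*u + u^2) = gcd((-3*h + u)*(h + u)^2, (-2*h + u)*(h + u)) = h + u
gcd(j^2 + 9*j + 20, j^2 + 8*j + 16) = j + 4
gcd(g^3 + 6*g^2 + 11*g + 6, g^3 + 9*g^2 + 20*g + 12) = g^2 + 3*g + 2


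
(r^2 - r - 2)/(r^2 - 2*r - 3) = (r - 2)/(r - 3)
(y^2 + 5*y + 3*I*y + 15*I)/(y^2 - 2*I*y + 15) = (y + 5)/(y - 5*I)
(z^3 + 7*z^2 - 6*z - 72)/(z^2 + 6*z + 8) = (z^2 + 3*z - 18)/(z + 2)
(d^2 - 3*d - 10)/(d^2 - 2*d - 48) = (-d^2 + 3*d + 10)/(-d^2 + 2*d + 48)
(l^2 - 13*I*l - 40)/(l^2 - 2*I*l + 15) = (l - 8*I)/(l + 3*I)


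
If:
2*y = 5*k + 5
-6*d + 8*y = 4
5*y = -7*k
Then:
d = 62/117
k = -25/39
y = 35/39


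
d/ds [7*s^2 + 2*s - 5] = 14*s + 2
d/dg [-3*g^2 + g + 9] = 1 - 6*g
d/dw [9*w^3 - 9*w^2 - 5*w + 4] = 27*w^2 - 18*w - 5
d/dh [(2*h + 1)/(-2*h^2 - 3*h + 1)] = (4*h^2 + 4*h + 5)/(4*h^4 + 12*h^3 + 5*h^2 - 6*h + 1)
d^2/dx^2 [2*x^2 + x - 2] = 4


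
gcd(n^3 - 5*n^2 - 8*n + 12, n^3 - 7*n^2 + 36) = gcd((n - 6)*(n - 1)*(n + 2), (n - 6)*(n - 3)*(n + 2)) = n^2 - 4*n - 12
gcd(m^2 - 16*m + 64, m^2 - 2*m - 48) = m - 8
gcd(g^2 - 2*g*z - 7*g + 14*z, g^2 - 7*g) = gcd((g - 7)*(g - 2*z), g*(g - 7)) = g - 7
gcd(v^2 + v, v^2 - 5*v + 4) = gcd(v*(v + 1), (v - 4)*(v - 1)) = 1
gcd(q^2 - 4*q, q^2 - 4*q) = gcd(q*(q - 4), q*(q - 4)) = q^2 - 4*q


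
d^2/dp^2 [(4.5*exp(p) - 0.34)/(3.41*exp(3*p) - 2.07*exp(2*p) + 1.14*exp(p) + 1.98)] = (209.3058*exp(6*p) - 130.874436*exp(5*p) - 24.291612*exp(4*p) - 392.832096*exp(3*p) + 133.729704*exp(2*p) - 16.17336*exp(p) + 18.409248)*exp(p)/(39.651821*exp(9*p) - 72.210501*exp(8*p) + 83.602629*exp(7*p) + 11.919663*exp(6*p) - 55.90809*exp(5*p) + 63.564102*exp(4*p) + 13.552812*exp(3*p) - 16.62606*exp(2*p) + 13.407768*exp(p) + 7.762392)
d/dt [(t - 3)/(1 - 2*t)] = -5/(2*t - 1)^2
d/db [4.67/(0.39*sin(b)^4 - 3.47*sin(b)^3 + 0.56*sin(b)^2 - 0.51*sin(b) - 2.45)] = (-7.2852*sin(b)^3 + 48.6147*sin(b)^2 - 5.2304*sin(b) + 2.3817)*cos(b)/(-0.39*sin(b)^4 + 3.47*sin(b)^3 - 0.56*sin(b)^2 + 0.51*sin(b) + 2.45)^2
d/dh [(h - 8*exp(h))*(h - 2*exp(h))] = -10*h*exp(h) + 2*h + 32*exp(2*h) - 10*exp(h)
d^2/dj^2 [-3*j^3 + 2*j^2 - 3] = 4 - 18*j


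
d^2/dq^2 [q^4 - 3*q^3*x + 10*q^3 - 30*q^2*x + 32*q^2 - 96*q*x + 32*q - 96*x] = 12*q^2 - 18*q*x + 60*q - 60*x + 64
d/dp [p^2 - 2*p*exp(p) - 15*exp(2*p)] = -2*p*exp(p) + 2*p - 30*exp(2*p) - 2*exp(p)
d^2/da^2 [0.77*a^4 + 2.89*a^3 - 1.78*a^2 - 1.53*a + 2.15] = 9.24*a^2 + 17.34*a - 3.56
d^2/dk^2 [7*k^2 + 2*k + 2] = 14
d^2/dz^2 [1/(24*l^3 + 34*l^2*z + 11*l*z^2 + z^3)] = 2*(-(11*l + 3*z)*(24*l^3 + 34*l^2*z + 11*l*z^2 + z^3) + (34*l^2 + 22*l*z + 3*z^2)^2)/(24*l^3 + 34*l^2*z + 11*l*z^2 + z^3)^3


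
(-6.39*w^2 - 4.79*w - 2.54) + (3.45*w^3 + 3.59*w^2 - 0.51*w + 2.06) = 3.45*w^3 - 2.8*w^2 - 5.3*w - 0.48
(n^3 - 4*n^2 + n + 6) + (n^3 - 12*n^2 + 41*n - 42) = 2*n^3 - 16*n^2 + 42*n - 36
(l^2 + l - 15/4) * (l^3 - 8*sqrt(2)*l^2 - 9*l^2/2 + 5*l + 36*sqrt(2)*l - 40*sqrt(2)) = l^5 - 8*sqrt(2)*l^4 - 7*l^4/2 - 13*l^3/4 + 28*sqrt(2)*l^3 + 175*l^2/8 + 26*sqrt(2)*l^2 - 175*sqrt(2)*l - 75*l/4 + 150*sqrt(2)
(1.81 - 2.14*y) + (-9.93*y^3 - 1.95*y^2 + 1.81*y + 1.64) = -9.93*y^3 - 1.95*y^2 - 0.33*y + 3.45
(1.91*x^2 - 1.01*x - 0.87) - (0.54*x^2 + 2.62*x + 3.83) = 1.37*x^2 - 3.63*x - 4.7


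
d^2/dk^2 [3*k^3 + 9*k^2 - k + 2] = 18*k + 18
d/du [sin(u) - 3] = cos(u)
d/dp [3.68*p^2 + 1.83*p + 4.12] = 7.36*p + 1.83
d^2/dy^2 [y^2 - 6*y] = 2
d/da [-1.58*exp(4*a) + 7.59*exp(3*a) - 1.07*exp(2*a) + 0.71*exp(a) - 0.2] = (-6.32*exp(3*a) + 22.77*exp(2*a) - 2.14*exp(a) + 0.71)*exp(a)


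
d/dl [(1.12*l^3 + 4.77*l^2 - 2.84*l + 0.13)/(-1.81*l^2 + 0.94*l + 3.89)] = (-2.0272*l^4 + 2.1056*l^3 + 12.4138*l^2 + 37.5812*l - 11.1698)/(3.2761*l^4 - 3.4028*l^3 - 13.1982*l^2 + 7.3132*l + 15.1321)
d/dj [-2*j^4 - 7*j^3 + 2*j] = -8*j^3 - 21*j^2 + 2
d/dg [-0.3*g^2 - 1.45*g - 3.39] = -0.6*g - 1.45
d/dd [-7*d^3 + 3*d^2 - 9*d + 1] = -21*d^2 + 6*d - 9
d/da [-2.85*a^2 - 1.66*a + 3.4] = -5.7*a - 1.66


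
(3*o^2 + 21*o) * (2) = 6*o^2 + 42*o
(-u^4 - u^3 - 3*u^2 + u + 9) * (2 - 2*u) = 2*u^5 + 4*u^3 - 8*u^2 - 16*u + 18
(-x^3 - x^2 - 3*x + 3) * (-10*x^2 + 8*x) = 10*x^5 + 2*x^4 + 22*x^3 - 54*x^2 + 24*x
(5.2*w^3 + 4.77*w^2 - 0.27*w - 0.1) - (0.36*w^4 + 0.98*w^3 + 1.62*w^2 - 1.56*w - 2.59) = -0.36*w^4 + 4.22*w^3 + 3.15*w^2 + 1.29*w + 2.49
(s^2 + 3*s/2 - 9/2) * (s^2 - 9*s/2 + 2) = s^4 - 3*s^3 - 37*s^2/4 + 93*s/4 - 9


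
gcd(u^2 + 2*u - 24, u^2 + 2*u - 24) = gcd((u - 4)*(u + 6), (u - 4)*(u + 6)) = u^2 + 2*u - 24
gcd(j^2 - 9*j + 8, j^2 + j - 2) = j - 1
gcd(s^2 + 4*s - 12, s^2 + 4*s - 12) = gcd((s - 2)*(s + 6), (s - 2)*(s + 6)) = s^2 + 4*s - 12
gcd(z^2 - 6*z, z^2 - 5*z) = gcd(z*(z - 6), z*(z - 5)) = z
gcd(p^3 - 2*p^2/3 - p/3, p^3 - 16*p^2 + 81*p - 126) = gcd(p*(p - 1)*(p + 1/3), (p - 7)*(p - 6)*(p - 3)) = 1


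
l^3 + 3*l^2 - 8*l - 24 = (l + 3)*(l - 2*sqrt(2))*(l + 2*sqrt(2))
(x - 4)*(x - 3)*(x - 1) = x^3 - 8*x^2 + 19*x - 12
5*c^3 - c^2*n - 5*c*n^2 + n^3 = (-5*c + n)*(-c + n)*(c + n)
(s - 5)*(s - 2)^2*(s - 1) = s^4 - 10*s^3 + 33*s^2 - 44*s + 20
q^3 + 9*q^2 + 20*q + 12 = (q + 1)*(q + 2)*(q + 6)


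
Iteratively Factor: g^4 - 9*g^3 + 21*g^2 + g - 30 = (g - 2)*(g^3 - 7*g^2 + 7*g + 15) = (g - 3)*(g - 2)*(g^2 - 4*g - 5) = (g - 3)*(g - 2)*(g + 1)*(g - 5)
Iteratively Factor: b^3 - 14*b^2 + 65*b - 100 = (b - 5)*(b^2 - 9*b + 20) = (b - 5)^2*(b - 4)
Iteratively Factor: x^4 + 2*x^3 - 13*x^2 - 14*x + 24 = (x - 3)*(x^3 + 5*x^2 + 2*x - 8) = (x - 3)*(x - 1)*(x^2 + 6*x + 8) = (x - 3)*(x - 1)*(x + 4)*(x + 2)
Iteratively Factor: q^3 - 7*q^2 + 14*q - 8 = (q - 4)*(q^2 - 3*q + 2) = (q - 4)*(q - 2)*(q - 1)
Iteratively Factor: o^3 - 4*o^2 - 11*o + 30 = (o - 5)*(o^2 + o - 6) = (o - 5)*(o + 3)*(o - 2)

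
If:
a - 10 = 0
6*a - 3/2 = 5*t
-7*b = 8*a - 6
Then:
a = 10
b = -74/7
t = 117/10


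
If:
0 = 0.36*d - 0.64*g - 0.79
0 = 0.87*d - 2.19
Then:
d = 2.52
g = 0.18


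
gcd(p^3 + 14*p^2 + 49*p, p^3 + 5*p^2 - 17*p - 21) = p + 7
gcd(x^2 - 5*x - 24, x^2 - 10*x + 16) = x - 8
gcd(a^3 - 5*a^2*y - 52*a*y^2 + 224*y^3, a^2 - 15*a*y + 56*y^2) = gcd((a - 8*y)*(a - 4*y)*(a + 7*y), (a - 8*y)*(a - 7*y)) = -a + 8*y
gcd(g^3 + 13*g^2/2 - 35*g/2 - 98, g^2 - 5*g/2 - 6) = g - 4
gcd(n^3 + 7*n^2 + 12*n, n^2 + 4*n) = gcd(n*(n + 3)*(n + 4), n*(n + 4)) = n^2 + 4*n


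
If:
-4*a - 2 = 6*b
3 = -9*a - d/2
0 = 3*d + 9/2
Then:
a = -1/4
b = -1/6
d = -3/2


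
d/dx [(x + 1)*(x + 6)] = 2*x + 7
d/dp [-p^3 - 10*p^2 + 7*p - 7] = -3*p^2 - 20*p + 7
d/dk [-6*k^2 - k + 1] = -12*k - 1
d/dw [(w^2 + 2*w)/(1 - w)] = (-w^2 + 2*w + 2)/(w^2 - 2*w + 1)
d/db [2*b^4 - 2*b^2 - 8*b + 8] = 8*b^3 - 4*b - 8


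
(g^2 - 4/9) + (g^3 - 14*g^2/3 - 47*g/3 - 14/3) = g^3 - 11*g^2/3 - 47*g/3 - 46/9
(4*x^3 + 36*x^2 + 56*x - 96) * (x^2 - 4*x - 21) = 4*x^5 + 20*x^4 - 172*x^3 - 1076*x^2 - 792*x + 2016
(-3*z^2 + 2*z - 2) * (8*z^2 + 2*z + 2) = -24*z^4 + 10*z^3 - 18*z^2 - 4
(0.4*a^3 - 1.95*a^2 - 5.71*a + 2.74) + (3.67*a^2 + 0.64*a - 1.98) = 0.4*a^3 + 1.72*a^2 - 5.07*a + 0.76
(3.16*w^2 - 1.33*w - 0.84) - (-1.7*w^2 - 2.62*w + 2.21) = 4.86*w^2 + 1.29*w - 3.05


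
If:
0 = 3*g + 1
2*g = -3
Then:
No Solution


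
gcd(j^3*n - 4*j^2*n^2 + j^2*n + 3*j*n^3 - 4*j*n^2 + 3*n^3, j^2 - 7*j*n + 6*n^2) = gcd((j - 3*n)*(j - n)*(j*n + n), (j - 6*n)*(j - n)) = j - n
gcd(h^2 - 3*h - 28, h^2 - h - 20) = h + 4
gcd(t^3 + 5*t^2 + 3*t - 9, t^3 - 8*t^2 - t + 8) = t - 1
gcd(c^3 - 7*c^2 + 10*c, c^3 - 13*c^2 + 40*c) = c^2 - 5*c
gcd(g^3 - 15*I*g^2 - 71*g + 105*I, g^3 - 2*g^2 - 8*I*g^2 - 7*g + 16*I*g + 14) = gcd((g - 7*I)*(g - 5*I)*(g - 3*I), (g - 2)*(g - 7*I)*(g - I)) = g - 7*I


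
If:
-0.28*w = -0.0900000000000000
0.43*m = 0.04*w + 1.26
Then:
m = 2.96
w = 0.32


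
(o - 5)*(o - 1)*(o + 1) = o^3 - 5*o^2 - o + 5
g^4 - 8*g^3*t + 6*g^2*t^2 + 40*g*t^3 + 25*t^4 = (g - 5*t)^2*(g + t)^2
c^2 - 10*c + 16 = (c - 8)*(c - 2)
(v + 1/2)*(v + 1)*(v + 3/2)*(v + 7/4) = v^4 + 19*v^3/4 + 8*v^2 + 89*v/16 + 21/16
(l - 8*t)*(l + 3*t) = l^2 - 5*l*t - 24*t^2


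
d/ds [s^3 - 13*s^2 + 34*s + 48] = 3*s^2 - 26*s + 34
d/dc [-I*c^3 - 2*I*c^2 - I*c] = I*(-3*c^2 - 4*c - 1)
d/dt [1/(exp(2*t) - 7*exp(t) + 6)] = (7 - 2*exp(t))*exp(t)/(exp(2*t) - 7*exp(t) + 6)^2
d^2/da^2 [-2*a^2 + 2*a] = -4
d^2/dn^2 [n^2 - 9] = 2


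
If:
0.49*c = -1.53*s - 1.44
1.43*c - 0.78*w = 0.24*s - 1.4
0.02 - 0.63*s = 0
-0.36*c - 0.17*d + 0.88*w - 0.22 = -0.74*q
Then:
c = -3.04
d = 4.35294117647059*q - 14.4506535214819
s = 0.03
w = -3.78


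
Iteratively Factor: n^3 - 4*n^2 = (n)*(n^2 - 4*n) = n^2*(n - 4)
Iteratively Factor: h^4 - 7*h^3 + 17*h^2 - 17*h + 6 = (h - 1)*(h^3 - 6*h^2 + 11*h - 6) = (h - 2)*(h - 1)*(h^2 - 4*h + 3) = (h - 2)*(h - 1)^2*(h - 3)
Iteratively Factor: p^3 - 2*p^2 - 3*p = (p - 3)*(p^2 + p) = p*(p - 3)*(p + 1)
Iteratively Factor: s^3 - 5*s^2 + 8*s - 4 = (s - 2)*(s^2 - 3*s + 2) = (s - 2)^2*(s - 1)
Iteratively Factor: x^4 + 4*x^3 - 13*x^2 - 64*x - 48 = (x - 4)*(x^3 + 8*x^2 + 19*x + 12) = (x - 4)*(x + 3)*(x^2 + 5*x + 4) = (x - 4)*(x + 1)*(x + 3)*(x + 4)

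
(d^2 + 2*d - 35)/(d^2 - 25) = (d + 7)/(d + 5)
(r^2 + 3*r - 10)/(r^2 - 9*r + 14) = (r + 5)/(r - 7)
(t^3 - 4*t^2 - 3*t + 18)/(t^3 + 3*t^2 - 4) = (t^2 - 6*t + 9)/(t^2 + t - 2)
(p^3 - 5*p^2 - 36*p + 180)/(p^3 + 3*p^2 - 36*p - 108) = (p - 5)/(p + 3)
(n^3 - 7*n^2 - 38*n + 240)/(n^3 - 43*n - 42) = (n^2 - 13*n + 40)/(n^2 - 6*n - 7)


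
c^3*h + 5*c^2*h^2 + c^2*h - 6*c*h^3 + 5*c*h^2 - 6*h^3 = (c - h)*(c + 6*h)*(c*h + h)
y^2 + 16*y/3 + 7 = (y + 7/3)*(y + 3)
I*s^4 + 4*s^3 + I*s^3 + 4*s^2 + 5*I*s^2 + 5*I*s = s*(s - 5*I)*(s + I)*(I*s + I)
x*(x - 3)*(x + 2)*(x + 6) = x^4 + 5*x^3 - 12*x^2 - 36*x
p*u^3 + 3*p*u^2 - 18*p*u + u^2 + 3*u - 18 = (u - 3)*(u + 6)*(p*u + 1)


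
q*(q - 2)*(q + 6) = q^3 + 4*q^2 - 12*q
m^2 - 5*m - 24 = (m - 8)*(m + 3)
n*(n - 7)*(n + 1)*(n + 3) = n^4 - 3*n^3 - 25*n^2 - 21*n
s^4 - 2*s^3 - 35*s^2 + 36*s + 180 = (s - 6)*(s - 3)*(s + 2)*(s + 5)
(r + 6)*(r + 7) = r^2 + 13*r + 42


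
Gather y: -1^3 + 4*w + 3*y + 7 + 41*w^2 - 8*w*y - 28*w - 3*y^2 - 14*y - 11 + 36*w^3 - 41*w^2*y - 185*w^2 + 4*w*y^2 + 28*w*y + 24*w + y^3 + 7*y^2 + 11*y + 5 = 36*w^3 - 144*w^2 + y^3 + y^2*(4*w + 4) + y*(-41*w^2 + 20*w)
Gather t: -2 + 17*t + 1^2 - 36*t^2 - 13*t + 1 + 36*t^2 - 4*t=0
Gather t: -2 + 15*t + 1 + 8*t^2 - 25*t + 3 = 8*t^2 - 10*t + 2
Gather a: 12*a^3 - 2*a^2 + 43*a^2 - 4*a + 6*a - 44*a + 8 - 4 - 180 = 12*a^3 + 41*a^2 - 42*a - 176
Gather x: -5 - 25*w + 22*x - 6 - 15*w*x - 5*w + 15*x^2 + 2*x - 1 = -30*w + 15*x^2 + x*(24 - 15*w) - 12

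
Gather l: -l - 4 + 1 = -l - 3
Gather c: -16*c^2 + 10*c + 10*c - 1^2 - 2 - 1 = -16*c^2 + 20*c - 4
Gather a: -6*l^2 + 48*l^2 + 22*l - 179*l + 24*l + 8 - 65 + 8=42*l^2 - 133*l - 49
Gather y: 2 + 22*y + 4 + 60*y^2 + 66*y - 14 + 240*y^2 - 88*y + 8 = 300*y^2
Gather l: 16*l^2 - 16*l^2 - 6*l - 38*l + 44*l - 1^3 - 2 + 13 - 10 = 0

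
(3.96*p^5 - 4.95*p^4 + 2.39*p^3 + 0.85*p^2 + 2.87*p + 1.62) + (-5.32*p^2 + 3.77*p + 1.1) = 3.96*p^5 - 4.95*p^4 + 2.39*p^3 - 4.47*p^2 + 6.64*p + 2.72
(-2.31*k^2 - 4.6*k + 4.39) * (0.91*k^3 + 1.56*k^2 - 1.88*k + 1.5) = -2.1021*k^5 - 7.7896*k^4 + 1.1617*k^3 + 12.0314*k^2 - 15.1532*k + 6.585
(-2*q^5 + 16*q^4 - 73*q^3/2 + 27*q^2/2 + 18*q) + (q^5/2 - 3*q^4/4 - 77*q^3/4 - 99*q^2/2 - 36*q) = -3*q^5/2 + 61*q^4/4 - 223*q^3/4 - 36*q^2 - 18*q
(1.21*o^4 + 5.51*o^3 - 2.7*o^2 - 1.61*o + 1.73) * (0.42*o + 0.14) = 0.5082*o^5 + 2.4836*o^4 - 0.3626*o^3 - 1.0542*o^2 + 0.5012*o + 0.2422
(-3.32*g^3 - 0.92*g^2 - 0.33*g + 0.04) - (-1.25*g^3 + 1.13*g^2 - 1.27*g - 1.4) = -2.07*g^3 - 2.05*g^2 + 0.94*g + 1.44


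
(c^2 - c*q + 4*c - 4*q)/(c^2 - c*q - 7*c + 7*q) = (c + 4)/(c - 7)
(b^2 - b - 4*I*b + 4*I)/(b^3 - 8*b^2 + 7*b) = (b - 4*I)/(b*(b - 7))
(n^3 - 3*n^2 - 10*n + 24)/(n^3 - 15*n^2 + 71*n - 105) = (n^3 - 3*n^2 - 10*n + 24)/(n^3 - 15*n^2 + 71*n - 105)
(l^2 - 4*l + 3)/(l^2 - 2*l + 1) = (l - 3)/(l - 1)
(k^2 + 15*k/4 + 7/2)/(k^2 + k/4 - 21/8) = 2*(k + 2)/(2*k - 3)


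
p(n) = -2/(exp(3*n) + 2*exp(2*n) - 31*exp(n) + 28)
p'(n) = -2*(-3*exp(3*n) - 4*exp(2*n) + 31*exp(n))/(exp(3*n) + 2*exp(2*n) - 31*exp(n) + 28)^2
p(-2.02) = -0.08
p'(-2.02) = -0.01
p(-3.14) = -0.08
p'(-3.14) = -0.00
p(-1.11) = -0.11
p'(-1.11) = -0.06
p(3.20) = -0.00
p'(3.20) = 0.00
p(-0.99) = -0.12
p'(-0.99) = -0.08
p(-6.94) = -0.07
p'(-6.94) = -0.00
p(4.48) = -0.00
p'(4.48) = 0.00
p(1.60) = -0.04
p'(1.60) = 0.30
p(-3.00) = -0.08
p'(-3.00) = 0.00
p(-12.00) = -0.07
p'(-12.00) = 0.00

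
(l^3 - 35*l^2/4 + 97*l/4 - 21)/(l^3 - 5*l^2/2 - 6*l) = (4*l^2 - 19*l + 21)/(2*l*(2*l + 3))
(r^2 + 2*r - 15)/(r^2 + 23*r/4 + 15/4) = 4*(r - 3)/(4*r + 3)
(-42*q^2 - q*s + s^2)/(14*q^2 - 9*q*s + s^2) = (-6*q - s)/(2*q - s)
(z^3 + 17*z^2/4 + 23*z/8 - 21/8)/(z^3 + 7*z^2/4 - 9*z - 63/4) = (z - 1/2)/(z - 3)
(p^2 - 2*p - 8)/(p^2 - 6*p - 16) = (p - 4)/(p - 8)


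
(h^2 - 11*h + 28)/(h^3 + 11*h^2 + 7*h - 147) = (h^2 - 11*h + 28)/(h^3 + 11*h^2 + 7*h - 147)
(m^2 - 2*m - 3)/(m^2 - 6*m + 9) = (m + 1)/(m - 3)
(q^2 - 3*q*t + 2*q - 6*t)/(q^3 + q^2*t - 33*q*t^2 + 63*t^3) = (q + 2)/(q^2 + 4*q*t - 21*t^2)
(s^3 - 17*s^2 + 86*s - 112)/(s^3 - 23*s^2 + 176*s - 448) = (s - 2)/(s - 8)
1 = 1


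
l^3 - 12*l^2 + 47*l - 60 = (l - 5)*(l - 4)*(l - 3)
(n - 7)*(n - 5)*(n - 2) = n^3 - 14*n^2 + 59*n - 70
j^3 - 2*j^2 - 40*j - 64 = (j - 8)*(j + 2)*(j + 4)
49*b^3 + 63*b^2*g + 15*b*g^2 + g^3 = (b + g)*(7*b + g)^2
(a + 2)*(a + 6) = a^2 + 8*a + 12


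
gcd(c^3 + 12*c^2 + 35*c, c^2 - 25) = c + 5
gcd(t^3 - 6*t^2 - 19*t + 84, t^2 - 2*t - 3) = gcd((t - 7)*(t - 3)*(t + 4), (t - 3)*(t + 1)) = t - 3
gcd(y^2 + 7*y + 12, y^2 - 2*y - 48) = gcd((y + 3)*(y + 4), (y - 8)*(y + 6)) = 1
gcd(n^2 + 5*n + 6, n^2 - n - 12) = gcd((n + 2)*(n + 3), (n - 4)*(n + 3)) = n + 3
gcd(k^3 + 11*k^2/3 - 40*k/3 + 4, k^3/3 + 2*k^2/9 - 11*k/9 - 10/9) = k - 2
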